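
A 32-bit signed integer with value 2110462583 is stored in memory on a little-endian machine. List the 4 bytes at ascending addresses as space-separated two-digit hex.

2110462583 in hexadecimal, padded to 32 bits, is 0x7DCB1A77.
Split into bytes (most-significant first): 7D CB 1A 77.
In little-endian order the low byte comes first in memory.
So at ascending addresses the bytes are 77 1A CB 7D.

77 1A CB 7D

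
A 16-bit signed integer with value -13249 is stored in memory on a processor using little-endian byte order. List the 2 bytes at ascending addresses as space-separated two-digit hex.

Two's complement of -13249 in 16 bits: 13249 = 0x33C1; invert → 0xCC3E; add 1 → 0xCC3F.
Split into bytes (most-significant first): CC 3F.
In little-endian order the low byte comes first in memory.
So at ascending addresses the bytes are 3F CC.

3F CC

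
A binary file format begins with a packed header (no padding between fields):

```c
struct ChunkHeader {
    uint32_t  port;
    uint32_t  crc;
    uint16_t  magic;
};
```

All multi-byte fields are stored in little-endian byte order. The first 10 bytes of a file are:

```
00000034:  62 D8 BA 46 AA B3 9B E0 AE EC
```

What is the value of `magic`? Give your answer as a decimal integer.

`magic` follows `port` (4 B), `crc` (4 B), so it starts at offset 4 + 4 = 8 and occupies 2 bytes.
Bytes at offsets 8..9: AE EC.
Little-endian stores the least-significant byte at the lowest address.
Reassemble most-significant byte first: EC AE → 0xECAE.
0xECAE = 60590.

60590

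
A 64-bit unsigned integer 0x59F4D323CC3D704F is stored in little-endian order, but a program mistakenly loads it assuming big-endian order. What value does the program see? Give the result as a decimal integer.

Stored little-endian, the bytes at ascending addresses are 4F 70 3D CC 23 D3 F4 59.
Read back as big-endian, the last byte is least significant, giving 0x4F703DCC23D3F459.
0x4F703DCC23D3F459 = 5724143073371616345.

5724143073371616345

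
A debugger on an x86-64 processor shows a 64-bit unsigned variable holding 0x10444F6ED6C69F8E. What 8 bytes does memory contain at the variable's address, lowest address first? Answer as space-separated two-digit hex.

8E 9F C6 D6 6E 4F 44 10

Split into bytes (most-significant first): 10 44 4F 6E D6 C6 9F 8E.
Little-endian: lowest address holds the least-significant byte.
So at ascending addresses the bytes are 8E 9F C6 D6 6E 4F 44 10.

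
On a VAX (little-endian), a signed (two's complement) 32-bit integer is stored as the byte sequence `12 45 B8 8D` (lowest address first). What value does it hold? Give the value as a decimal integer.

In little-endian order the low byte comes first in memory.
Reassemble most-significant byte first: 8D B8 45 12 → 0x8DB84512.
Top bit is set, so as a signed 32-bit value this is 0x8DB84512 − 2^32 = -1917303534.

-1917303534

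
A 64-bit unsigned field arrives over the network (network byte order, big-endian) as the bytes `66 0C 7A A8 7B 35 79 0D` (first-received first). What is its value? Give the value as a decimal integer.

In big-endian order the high byte comes first in memory.
The bytes are already most-significant first: 0x660C7AA87B35790D.
0x660C7AA87B35790D = 7353387155629373709.

7353387155629373709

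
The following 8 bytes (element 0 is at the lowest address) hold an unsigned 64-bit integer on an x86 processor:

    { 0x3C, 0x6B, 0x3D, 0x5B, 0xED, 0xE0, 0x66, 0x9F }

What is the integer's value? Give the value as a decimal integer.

11486115209697651516

Little-endian: lowest address holds the least-significant byte.
Reassemble most-significant byte first: 9F 66 E0 ED 5B 3D 6B 3C → 0x9F66E0ED5B3D6B3C.
0x9F66E0ED5B3D6B3C = 11486115209697651516.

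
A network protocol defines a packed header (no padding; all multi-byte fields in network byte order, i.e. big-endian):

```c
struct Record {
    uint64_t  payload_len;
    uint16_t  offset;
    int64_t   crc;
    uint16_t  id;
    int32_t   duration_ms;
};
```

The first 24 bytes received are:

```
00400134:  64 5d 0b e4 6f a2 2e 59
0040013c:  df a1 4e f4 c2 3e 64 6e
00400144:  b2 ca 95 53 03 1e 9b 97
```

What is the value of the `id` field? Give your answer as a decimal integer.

38227

`id` follows `payload_len` (8 B), `offset` (2 B), `crc` (8 B), so it starts at offset 8 + 2 + 8 = 18 and occupies 2 bytes.
Bytes at offsets 18..19: 95 53.
Big-endian: lowest address holds the most-significant byte.
The bytes are already most-significant first: 0x9553.
0x9553 = 38227.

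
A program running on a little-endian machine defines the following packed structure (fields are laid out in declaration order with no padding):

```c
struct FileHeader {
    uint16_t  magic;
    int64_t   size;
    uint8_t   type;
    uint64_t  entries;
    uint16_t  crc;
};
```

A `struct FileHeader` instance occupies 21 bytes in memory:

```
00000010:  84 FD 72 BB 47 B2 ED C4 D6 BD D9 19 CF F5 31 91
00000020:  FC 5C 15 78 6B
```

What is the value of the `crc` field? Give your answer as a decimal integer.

`crc` follows `magic` (2 B), `size` (8 B), `type` (1 B), `entries` (8 B), so it starts at offset 2 + 8 + 1 + 8 = 19 and occupies 2 bytes.
Bytes at offsets 19..20: 78 6B.
Little-endian: lowest address holds the least-significant byte.
Reassemble most-significant byte first: 6B 78 → 0x6B78.
0x6B78 = 27512.

27512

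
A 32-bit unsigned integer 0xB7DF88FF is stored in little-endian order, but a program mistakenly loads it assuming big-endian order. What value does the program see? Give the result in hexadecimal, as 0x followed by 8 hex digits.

0xFF88DFB7

Stored little-endian, the bytes at ascending addresses are FF 88 DF B7.
Read back as big-endian, the last byte is least significant, giving 0xFF88DFB7.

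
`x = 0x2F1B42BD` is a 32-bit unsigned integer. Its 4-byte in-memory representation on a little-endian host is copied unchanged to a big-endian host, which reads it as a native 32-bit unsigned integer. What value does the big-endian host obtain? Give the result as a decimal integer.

3175226159

Stored little-endian, the bytes at ascending addresses are BD 42 1B 2F.
Read back as big-endian, the last byte is least significant, giving 0xBD421B2F.
0xBD421B2F = 3175226159.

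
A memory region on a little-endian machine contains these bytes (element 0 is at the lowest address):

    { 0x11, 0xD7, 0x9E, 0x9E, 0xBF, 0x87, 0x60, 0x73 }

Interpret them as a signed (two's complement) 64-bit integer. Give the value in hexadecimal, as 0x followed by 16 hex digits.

Little-endian: lowest address holds the least-significant byte.
Reassemble most-significant byte first: 73 60 87 BF 9E 9E D7 11 → 0x736087BF9E9ED711.

0x736087BF9E9ED711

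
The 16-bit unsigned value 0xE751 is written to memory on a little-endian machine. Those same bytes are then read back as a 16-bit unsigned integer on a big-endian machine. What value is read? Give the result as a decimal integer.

20967

Stored little-endian, the bytes at ascending addresses are 51 E7.
Read back as big-endian, the last byte is least significant, giving 0x51E7.
0x51E7 = 20967.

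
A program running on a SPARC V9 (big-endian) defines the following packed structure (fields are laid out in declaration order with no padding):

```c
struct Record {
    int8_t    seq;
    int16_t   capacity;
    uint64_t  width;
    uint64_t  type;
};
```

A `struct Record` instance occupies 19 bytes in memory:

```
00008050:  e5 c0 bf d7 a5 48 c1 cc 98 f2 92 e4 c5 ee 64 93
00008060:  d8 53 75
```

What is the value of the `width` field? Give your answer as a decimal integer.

`width` follows `seq` (1 B), `capacity` (2 B), so it starts at offset 1 + 2 = 3 and occupies 8 bytes.
Bytes at offsets 3..10: D7 A5 48 C1 CC 98 F2 92.
Big-endian stores the most-significant byte at the lowest address.
The bytes are already most-significant first: 0xD7A548C1CC98F292.
0xD7A548C1CC98F292 = 15538906086510228114.

15538906086510228114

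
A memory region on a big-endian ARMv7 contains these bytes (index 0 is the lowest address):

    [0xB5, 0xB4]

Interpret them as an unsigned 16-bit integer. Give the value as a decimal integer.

46516

Big-endian stores the most-significant byte at the lowest address.
The bytes are already most-significant first: 0xB5B4.
0xB5B4 = 46516.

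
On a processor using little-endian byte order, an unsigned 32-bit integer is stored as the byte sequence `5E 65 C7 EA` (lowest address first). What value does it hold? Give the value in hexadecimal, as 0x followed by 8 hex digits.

0xEAC7655E

Little-endian stores the least-significant byte at the lowest address.
Reassemble most-significant byte first: EA C7 65 5E → 0xEAC7655E.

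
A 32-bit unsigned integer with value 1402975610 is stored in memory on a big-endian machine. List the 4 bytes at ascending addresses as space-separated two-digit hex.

1402975610 in hexadecimal, padded to 32 bits, is 0x539FB57A.
Split into bytes (most-significant first): 53 9F B5 7A.
Big-endian stores the most-significant byte at the lowest address.
So the memory order matches the most-significant-first order: 53 9F B5 7A.

53 9F B5 7A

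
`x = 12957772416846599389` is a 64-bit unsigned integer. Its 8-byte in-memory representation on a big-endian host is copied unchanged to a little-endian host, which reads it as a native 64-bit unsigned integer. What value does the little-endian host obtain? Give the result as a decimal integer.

15930497567469720499

12957772416846599389 in 64-bit hexadecimal is 0xB3D3415C227F14DD.
Stored big-endian, the bytes at ascending addresses are B3 D3 41 5C 22 7F 14 DD.
Read back as little-endian, the first byte is least significant, giving 0xDD147F225C41D3B3.
0xDD147F225C41D3B3 = 15930497567469720499.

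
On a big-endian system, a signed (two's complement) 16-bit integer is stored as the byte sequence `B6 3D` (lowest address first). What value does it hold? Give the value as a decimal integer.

Big-endian: lowest address holds the most-significant byte.
The bytes are already most-significant first: 0xB63D.
Top bit is set, so as a signed 16-bit value this is 0xB63D − 2^16 = -18883.

-18883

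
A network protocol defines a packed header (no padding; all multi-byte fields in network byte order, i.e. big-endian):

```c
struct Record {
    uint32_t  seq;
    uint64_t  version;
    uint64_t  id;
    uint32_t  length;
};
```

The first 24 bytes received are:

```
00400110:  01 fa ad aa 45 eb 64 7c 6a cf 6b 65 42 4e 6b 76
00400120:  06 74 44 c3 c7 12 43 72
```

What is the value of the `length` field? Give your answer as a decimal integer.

3339862898

`length` follows `seq` (4 B), `version` (8 B), `id` (8 B), so it starts at offset 4 + 8 + 8 = 20 and occupies 4 bytes.
Bytes at offsets 20..23: C7 12 43 72.
Big-endian: lowest address holds the most-significant byte.
The bytes are already most-significant first: 0xC7124372.
0xC7124372 = 3339862898.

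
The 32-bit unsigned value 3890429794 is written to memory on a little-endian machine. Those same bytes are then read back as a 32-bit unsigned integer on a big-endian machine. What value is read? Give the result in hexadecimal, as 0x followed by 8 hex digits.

0x623FE3E7

3890429794 in 32-bit hexadecimal is 0xE7E33F62.
Stored little-endian, the bytes at ascending addresses are 62 3F E3 E7.
Read back as big-endian, the last byte is least significant, giving 0x623FE3E7.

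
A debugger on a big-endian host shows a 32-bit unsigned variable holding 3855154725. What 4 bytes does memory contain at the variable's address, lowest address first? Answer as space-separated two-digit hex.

E5 C8 FE 25

3855154725 in hexadecimal, padded to 32 bits, is 0xE5C8FE25.
Split into bytes (most-significant first): E5 C8 FE 25.
Big-endian stores the most-significant byte at the lowest address.
So the memory order matches the most-significant-first order: E5 C8 FE 25.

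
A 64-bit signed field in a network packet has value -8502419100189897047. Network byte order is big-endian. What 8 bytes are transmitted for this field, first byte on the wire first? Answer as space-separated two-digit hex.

8A 01 56 E0 49 AF 4E A9

Two's complement of -8502419100189897047 in 64 bits: 8502419100189897047 = 0x75FEA91FB650B157; invert → 0x8A0156E049AF4EA8; add 1 → 0x8A0156E049AF4EA9.
Split into bytes (most-significant first): 8A 01 56 E0 49 AF 4E A9.
In big-endian order the high byte comes first in memory.
So the memory order matches the most-significant-first order: 8A 01 56 E0 49 AF 4E A9.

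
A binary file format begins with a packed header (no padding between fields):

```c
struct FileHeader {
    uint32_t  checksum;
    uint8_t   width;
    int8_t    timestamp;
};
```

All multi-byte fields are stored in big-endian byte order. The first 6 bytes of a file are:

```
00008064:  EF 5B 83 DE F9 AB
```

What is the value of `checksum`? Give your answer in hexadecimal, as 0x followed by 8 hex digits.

0xEF5B83DE

`checksum` is the first field, at byte offset 0, occupying 4 bytes.
Bytes at offsets 0..3: EF 5B 83 DE.
Big-endian stores the most-significant byte at the lowest address.
The bytes are already most-significant first: 0xEF5B83DE.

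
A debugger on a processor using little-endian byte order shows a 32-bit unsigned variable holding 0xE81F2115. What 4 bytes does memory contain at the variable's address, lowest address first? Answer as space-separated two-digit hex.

15 21 1F E8

Split into bytes (most-significant first): E8 1F 21 15.
In little-endian order the low byte comes first in memory.
So at ascending addresses the bytes are 15 21 1F E8.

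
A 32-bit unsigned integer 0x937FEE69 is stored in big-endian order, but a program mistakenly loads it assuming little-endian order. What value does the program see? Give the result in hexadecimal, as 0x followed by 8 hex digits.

0x69EE7F93

Stored big-endian, the bytes at ascending addresses are 93 7F EE 69.
Read back as little-endian, the first byte is least significant, giving 0x69EE7F93.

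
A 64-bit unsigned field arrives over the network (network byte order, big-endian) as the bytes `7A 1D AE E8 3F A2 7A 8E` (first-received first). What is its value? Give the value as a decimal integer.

Big-endian: lowest address holds the most-significant byte.
The bytes are already most-significant first: 0x7A1DAEE83FA27A8E.
0x7A1DAEE83FA27A8E = 8799381559475075726.

8799381559475075726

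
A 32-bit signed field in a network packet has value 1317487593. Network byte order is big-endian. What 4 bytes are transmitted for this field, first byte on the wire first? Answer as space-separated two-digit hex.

1317487593 in hexadecimal, padded to 32 bits, is 0x4E8743E9.
Split into bytes (most-significant first): 4E 87 43 E9.
Big-endian: lowest address holds the most-significant byte.
So the memory order matches the most-significant-first order: 4E 87 43 E9.

4E 87 43 E9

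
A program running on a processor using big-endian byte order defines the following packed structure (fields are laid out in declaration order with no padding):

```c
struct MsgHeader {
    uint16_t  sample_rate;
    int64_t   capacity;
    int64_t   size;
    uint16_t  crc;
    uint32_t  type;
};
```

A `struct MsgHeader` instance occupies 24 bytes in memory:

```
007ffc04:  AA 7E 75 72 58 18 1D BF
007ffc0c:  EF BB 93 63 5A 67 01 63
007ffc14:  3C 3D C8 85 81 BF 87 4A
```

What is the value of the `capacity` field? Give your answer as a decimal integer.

8462923510384160699

`capacity` follows `sample_rate` (2 bytes), so it starts at byte offset 2 and occupies 8 bytes.
Bytes at offsets 2..9: 75 72 58 18 1D BF EF BB.
Big-endian: lowest address holds the most-significant byte.
The bytes are already most-significant first: 0x757258181DBFEFBB.
0x757258181DBFEFBB = 8462923510384160699.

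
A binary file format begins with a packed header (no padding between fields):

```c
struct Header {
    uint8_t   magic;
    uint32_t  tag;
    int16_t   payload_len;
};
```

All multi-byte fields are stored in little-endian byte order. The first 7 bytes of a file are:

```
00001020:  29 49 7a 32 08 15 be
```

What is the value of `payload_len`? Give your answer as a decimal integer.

-16875

`payload_len` follows `magic` (1 B), `tag` (4 B), so it starts at offset 1 + 4 = 5 and occupies 2 bytes.
Bytes at offsets 5..6: 15 BE.
Little-endian: lowest address holds the least-significant byte.
Reassemble most-significant byte first: BE 15 → 0xBE15.
Top bit is set, so as a signed 16-bit value this is 0xBE15 − 2^16 = -16875.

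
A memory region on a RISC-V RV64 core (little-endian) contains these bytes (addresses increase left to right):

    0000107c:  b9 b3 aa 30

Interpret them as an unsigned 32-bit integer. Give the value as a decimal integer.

816493497

Little-endian stores the least-significant byte at the lowest address.
Reassemble most-significant byte first: 30 AA B3 B9 → 0x30AAB3B9.
0x30AAB3B9 = 816493497.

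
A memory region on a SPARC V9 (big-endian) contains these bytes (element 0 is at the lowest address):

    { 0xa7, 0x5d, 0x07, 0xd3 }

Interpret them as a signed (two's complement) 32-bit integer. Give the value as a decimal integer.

-1487075373

Big-endian stores the most-significant byte at the lowest address.
The bytes are already most-significant first: 0xA75D07D3.
Top bit is set, so as a signed 32-bit value this is 0xA75D07D3 − 2^32 = -1487075373.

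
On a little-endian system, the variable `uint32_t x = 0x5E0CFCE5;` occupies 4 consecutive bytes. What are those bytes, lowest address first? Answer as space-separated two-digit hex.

E5 FC 0C 5E

Split into bytes (most-significant first): 5E 0C FC E5.
Little-endian: lowest address holds the least-significant byte.
So at ascending addresses the bytes are E5 FC 0C 5E.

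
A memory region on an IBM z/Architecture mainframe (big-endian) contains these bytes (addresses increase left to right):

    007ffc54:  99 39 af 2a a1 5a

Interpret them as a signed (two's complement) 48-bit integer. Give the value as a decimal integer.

-113001945718438

In big-endian order the high byte comes first in memory.
The bytes are already most-significant first: 0x9939AF2AA15A.
Top bit is set, so as a signed 48-bit value this is 0x9939AF2AA15A − 2^48 = -113001945718438.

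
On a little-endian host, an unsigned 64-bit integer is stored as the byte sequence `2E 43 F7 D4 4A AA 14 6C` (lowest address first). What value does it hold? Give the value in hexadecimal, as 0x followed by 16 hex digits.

Little-endian stores the least-significant byte at the lowest address.
Reassemble most-significant byte first: 6C 14 AA 4A D4 F7 43 2E → 0x6C14AA4AD4F7432E.

0x6C14AA4AD4F7432E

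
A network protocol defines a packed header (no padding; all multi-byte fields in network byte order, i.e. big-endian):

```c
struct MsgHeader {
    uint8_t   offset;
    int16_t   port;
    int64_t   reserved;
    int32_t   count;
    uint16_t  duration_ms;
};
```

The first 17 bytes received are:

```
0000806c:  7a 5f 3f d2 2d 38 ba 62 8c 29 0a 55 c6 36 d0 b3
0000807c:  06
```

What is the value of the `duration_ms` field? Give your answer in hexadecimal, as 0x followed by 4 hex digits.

0xB306

`duration_ms` follows `offset` (1 B), `port` (2 B), `reserved` (8 B), `count` (4 B), so it starts at offset 1 + 2 + 8 + 4 = 15 and occupies 2 bytes.
Bytes at offsets 15..16: B3 06.
Big-endian stores the most-significant byte at the lowest address.
The bytes are already most-significant first: 0xB306.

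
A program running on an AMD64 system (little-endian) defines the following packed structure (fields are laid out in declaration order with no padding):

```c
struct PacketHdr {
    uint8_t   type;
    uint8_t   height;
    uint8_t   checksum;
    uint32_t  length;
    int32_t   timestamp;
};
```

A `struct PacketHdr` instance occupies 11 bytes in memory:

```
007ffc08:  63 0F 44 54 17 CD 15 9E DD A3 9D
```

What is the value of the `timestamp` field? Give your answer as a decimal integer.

-1650205282

`timestamp` follows `type` (1 B), `height` (1 B), `checksum` (1 B), `length` (4 B), so it starts at offset 1 + 1 + 1 + 4 = 7 and occupies 4 bytes.
Bytes at offsets 7..10: 9E DD A3 9D.
In little-endian order the low byte comes first in memory.
Reassemble most-significant byte first: 9D A3 DD 9E → 0x9DA3DD9E.
Top bit is set, so as a signed 32-bit value this is 0x9DA3DD9E − 2^32 = -1650205282.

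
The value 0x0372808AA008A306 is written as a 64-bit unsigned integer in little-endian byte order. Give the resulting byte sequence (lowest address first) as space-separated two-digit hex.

Split into bytes (most-significant first): 03 72 80 8A A0 08 A3 06.
Little-endian: lowest address holds the least-significant byte.
So at ascending addresses the bytes are 06 A3 08 A0 8A 80 72 03.

06 A3 08 A0 8A 80 72 03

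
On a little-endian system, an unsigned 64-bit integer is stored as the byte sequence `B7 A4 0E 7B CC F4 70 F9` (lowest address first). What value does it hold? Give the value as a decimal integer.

In little-endian order the low byte comes first in memory.
Reassemble most-significant byte first: F9 70 F4 CC 7B 0E A4 B7 → 0xF970F4CC7B0EA4B7.
0xF970F4CC7B0EA4B7 = 17974135271910712503.

17974135271910712503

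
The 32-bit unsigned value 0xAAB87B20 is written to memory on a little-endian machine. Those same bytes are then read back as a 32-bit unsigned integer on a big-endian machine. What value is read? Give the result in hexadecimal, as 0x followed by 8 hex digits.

0x207BB8AA

Stored little-endian, the bytes at ascending addresses are 20 7B B8 AA.
Read back as big-endian, the last byte is least significant, giving 0x207BB8AA.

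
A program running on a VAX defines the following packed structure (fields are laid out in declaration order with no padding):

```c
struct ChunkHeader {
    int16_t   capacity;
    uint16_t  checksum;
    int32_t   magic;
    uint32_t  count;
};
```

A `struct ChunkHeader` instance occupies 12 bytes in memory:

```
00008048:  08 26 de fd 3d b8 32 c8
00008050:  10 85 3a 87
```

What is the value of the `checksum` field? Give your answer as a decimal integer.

64990

`checksum` follows `capacity` (2 bytes), so it starts at byte offset 2 and occupies 2 bytes.
Bytes at offsets 2..3: DE FD.
Little-endian stores the least-significant byte at the lowest address.
Reassemble most-significant byte first: FD DE → 0xFDDE.
0xFDDE = 64990.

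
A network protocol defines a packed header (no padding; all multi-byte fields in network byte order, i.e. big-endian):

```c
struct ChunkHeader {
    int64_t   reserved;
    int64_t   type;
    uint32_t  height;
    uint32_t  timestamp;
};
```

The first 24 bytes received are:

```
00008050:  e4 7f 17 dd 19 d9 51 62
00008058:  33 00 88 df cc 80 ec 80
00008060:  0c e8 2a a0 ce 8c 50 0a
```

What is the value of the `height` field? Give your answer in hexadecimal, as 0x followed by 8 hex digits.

`height` follows `reserved` (8 B), `type` (8 B), so it starts at offset 8 + 8 = 16 and occupies 4 bytes.
Bytes at offsets 16..19: 0C E8 2A A0.
Big-endian: lowest address holds the most-significant byte.
The bytes are already most-significant first: 0x0CE82AA0.

0x0CE82AA0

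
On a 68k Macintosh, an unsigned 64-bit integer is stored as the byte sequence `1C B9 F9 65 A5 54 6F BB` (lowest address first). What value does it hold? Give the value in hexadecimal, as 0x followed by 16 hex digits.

0x1CB9F965A5546FBB

Big-endian: lowest address holds the most-significant byte.
The bytes are already most-significant first: 0x1CB9F965A5546FBB.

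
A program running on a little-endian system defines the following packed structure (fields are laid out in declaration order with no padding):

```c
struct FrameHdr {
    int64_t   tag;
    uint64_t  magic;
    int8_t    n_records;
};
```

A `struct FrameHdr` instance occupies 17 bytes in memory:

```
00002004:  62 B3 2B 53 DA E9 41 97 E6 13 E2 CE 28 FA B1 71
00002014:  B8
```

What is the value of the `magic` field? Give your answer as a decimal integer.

`magic` follows `tag` (8 bytes), so it starts at byte offset 8 and occupies 8 bytes.
Bytes at offsets 8..15: E6 13 E2 CE 28 FA B1 71.
Little-endian stores the least-significant byte at the lowest address.
Reassemble most-significant byte first: 71 B1 FA 28 CE E2 13 E6 → 0x71B1FA28CEE213E6.
0x71B1FA28CEE213E6 = 8192604250340201446.

8192604250340201446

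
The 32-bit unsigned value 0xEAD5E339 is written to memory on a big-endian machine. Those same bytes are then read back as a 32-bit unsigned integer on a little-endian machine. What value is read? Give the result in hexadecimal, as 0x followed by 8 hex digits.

0x39E3D5EA

Stored big-endian, the bytes at ascending addresses are EA D5 E3 39.
Read back as little-endian, the first byte is least significant, giving 0x39E3D5EA.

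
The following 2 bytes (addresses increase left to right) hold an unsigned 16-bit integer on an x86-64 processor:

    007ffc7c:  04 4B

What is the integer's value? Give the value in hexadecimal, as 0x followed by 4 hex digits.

0x4B04

Little-endian stores the least-significant byte at the lowest address.
Reassemble most-significant byte first: 4B 04 → 0x4B04.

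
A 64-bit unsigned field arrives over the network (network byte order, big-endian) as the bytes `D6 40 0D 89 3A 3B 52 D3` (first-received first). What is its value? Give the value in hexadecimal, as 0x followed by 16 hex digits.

0xD6400D893A3B52D3

In big-endian order the high byte comes first in memory.
The bytes are already most-significant first: 0xD6400D893A3B52D3.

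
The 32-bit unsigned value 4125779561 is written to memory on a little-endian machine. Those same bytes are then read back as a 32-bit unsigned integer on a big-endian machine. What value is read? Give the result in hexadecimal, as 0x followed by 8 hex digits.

0x6966EAF5

4125779561 in 32-bit hexadecimal is 0xF5EA6669.
Stored little-endian, the bytes at ascending addresses are 69 66 EA F5.
Read back as big-endian, the last byte is least significant, giving 0x6966EAF5.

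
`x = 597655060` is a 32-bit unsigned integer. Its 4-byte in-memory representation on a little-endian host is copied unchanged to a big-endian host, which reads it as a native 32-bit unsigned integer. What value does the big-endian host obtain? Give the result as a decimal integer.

343842595

597655060 in 32-bit hexadecimal is 0x239F7E14.
Stored little-endian, the bytes at ascending addresses are 14 7E 9F 23.
Read back as big-endian, the last byte is least significant, giving 0x147E9F23.
0x147E9F23 = 343842595.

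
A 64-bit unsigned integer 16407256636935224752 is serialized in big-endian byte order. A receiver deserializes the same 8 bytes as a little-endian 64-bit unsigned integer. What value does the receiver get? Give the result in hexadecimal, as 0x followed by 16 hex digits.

16407256636935224752 in 64-bit hexadecimal is 0xE3B248FB5F31BDB0.
Stored big-endian, the bytes at ascending addresses are E3 B2 48 FB 5F 31 BD B0.
Read back as little-endian, the first byte is least significant, giving 0xB0BD315FFB48B2E3.

0xB0BD315FFB48B2E3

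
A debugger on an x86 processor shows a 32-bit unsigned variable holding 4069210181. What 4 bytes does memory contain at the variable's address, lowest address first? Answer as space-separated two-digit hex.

45 38 8B F2

4069210181 in hexadecimal, padded to 32 bits, is 0xF28B3845.
Split into bytes (most-significant first): F2 8B 38 45.
Little-endian: lowest address holds the least-significant byte.
So at ascending addresses the bytes are 45 38 8B F2.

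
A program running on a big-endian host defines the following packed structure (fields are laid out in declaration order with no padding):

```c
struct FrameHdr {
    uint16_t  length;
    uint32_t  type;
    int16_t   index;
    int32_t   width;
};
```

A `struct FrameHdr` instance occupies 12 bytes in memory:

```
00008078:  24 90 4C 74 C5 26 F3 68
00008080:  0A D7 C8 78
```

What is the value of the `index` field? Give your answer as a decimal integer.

`index` follows `length` (2 B), `type` (4 B), so it starts at offset 2 + 4 = 6 and occupies 2 bytes.
Bytes at offsets 6..7: F3 68.
In big-endian order the high byte comes first in memory.
The bytes are already most-significant first: 0xF368.
Top bit is set, so as a signed 16-bit value this is 0xF368 − 2^16 = -3224.

-3224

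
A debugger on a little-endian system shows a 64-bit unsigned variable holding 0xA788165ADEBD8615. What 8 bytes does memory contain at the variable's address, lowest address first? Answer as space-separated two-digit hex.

Split into bytes (most-significant first): A7 88 16 5A DE BD 86 15.
Little-endian stores the least-significant byte at the lowest address.
So at ascending addresses the bytes are 15 86 BD DE 5A 16 88 A7.

15 86 BD DE 5A 16 88 A7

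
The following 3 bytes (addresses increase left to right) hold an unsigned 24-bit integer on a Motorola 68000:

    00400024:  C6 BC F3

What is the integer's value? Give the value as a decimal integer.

13024499

Big-endian stores the most-significant byte at the lowest address.
The bytes are already most-significant first: 0xC6BCF3.
0xC6BCF3 = 13024499.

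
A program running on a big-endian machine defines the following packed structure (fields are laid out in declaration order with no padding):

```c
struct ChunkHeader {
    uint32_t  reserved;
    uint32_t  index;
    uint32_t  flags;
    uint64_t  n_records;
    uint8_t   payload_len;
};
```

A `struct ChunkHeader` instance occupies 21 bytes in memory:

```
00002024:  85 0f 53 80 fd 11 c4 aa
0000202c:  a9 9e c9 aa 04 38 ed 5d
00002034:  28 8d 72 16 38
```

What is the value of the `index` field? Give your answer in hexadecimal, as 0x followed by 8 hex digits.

`index` follows `reserved` (4 bytes), so it starts at byte offset 4 and occupies 4 bytes.
Bytes at offsets 4..7: FD 11 C4 AA.
Big-endian stores the most-significant byte at the lowest address.
The bytes are already most-significant first: 0xFD11C4AA.

0xFD11C4AA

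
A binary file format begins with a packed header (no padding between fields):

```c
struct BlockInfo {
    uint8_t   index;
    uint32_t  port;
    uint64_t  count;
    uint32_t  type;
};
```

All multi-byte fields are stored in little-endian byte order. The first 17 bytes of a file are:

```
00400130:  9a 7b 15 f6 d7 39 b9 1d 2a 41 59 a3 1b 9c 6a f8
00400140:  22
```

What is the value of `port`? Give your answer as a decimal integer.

3623228795

`port` follows `index` (1 byte), so it starts at byte offset 1 and occupies 4 bytes.
Bytes at offsets 1..4: 7B 15 F6 D7.
Little-endian stores the least-significant byte at the lowest address.
Reassemble most-significant byte first: D7 F6 15 7B → 0xD7F6157B.
0xD7F6157B = 3623228795.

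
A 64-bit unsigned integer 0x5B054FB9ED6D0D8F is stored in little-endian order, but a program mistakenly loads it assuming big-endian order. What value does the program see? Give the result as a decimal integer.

Stored little-endian, the bytes at ascending addresses are 8F 0D 6D ED B9 4F 05 5B.
Read back as big-endian, the last byte is least significant, giving 0x8F0D6DEDB94F055B.
0x8F0D6DEDB94F055B = 10308015989904573787.

10308015989904573787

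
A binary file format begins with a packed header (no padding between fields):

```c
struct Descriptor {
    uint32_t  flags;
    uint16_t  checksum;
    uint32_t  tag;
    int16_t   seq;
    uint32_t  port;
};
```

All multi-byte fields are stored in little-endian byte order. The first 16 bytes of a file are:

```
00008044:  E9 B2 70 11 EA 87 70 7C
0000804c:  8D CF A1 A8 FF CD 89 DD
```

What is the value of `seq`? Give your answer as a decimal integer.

-22367

`seq` follows `flags` (4 B), `checksum` (2 B), `tag` (4 B), so it starts at offset 4 + 2 + 4 = 10 and occupies 2 bytes.
Bytes at offsets 10..11: A1 A8.
Little-endian: lowest address holds the least-significant byte.
Reassemble most-significant byte first: A8 A1 → 0xA8A1.
Top bit is set, so as a signed 16-bit value this is 0xA8A1 − 2^16 = -22367.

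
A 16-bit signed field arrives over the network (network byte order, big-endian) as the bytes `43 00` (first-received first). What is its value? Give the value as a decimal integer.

17152

In big-endian order the high byte comes first in memory.
The bytes are already most-significant first: 0x4300.
0x4300 = 17152.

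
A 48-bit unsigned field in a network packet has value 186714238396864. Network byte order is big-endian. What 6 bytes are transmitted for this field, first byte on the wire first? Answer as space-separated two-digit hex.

A9 D0 CB DA A9 C0

186714238396864 in hexadecimal, padded to 48 bits, is 0xA9D0CBDAA9C0.
Split into bytes (most-significant first): A9 D0 CB DA A9 C0.
Big-endian stores the most-significant byte at the lowest address.
So the memory order matches the most-significant-first order: A9 D0 CB DA A9 C0.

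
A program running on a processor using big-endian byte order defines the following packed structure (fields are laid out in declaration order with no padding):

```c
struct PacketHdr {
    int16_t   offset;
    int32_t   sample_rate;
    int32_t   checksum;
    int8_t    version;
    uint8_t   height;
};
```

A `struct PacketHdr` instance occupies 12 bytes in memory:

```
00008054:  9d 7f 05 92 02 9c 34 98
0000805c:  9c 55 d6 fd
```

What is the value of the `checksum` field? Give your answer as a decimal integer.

882416725

`checksum` follows `offset` (2 B), `sample_rate` (4 B), so it starts at offset 2 + 4 = 6 and occupies 4 bytes.
Bytes at offsets 6..9: 34 98 9C 55.
In big-endian order the high byte comes first in memory.
The bytes are already most-significant first: 0x34989C55.
0x34989C55 = 882416725.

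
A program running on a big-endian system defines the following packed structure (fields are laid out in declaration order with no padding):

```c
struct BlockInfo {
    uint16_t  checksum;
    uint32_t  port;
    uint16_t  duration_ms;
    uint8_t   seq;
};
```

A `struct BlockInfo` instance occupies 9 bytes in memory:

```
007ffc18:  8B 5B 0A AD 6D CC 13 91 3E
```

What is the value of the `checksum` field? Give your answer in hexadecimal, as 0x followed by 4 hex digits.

`checksum` is the first field, at byte offset 0, occupying 2 bytes.
Bytes at offsets 0..1: 8B 5B.
Big-endian stores the most-significant byte at the lowest address.
The bytes are already most-significant first: 0x8B5B.

0x8B5B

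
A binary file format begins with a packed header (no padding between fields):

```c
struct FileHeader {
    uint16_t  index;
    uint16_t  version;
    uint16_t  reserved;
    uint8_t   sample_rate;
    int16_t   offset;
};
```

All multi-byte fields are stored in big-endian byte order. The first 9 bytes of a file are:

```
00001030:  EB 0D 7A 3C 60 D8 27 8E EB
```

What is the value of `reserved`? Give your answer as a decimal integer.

`reserved` follows `index` (2 B), `version` (2 B), so it starts at offset 2 + 2 = 4 and occupies 2 bytes.
Bytes at offsets 4..5: 60 D8.
In big-endian order the high byte comes first in memory.
The bytes are already most-significant first: 0x60D8.
0x60D8 = 24792.

24792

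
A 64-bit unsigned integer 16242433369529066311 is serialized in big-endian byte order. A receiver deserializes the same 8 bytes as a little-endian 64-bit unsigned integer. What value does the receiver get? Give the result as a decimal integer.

16242433369529066311 in 64-bit hexadecimal is 0xE168B717EEBB2347.
Stored big-endian, the bytes at ascending addresses are E1 68 B7 17 EE BB 23 47.
Read back as little-endian, the first byte is least significant, giving 0x4723BBEE17B768E1.
0x4723BBEE17B768E1 = 5126147432152262881.

5126147432152262881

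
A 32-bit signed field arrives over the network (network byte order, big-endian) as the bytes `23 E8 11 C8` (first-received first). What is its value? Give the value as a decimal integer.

602411464

Big-endian: lowest address holds the most-significant byte.
The bytes are already most-significant first: 0x23E811C8.
0x23E811C8 = 602411464.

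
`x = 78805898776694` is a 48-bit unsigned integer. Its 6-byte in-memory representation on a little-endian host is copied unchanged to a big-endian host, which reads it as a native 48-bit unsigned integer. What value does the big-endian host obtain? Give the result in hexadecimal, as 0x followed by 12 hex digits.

0x76509A6DAC47

78805898776694 in 48-bit hexadecimal is 0x47AC6D9A5076.
Stored little-endian, the bytes at ascending addresses are 76 50 9A 6D AC 47.
Read back as big-endian, the last byte is least significant, giving 0x76509A6DAC47.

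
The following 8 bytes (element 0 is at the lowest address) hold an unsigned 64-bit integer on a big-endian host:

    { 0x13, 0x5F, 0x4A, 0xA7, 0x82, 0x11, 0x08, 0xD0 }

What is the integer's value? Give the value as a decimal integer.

In big-endian order the high byte comes first in memory.
The bytes are already most-significant first: 0x135F4AA7821108D0.
0x135F4AA7821108D0 = 1395916492810291408.

1395916492810291408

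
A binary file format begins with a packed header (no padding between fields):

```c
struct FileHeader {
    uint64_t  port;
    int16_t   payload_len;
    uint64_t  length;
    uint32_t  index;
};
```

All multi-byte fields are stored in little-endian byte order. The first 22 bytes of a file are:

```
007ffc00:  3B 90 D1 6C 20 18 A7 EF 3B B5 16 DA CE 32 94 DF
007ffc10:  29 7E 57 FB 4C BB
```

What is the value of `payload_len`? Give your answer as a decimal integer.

`payload_len` follows `port` (8 bytes), so it starts at byte offset 8 and occupies 2 bytes.
Bytes at offsets 8..9: 3B B5.
Little-endian: lowest address holds the least-significant byte.
Reassemble most-significant byte first: B5 3B → 0xB53B.
Top bit is set, so as a signed 16-bit value this is 0xB53B − 2^16 = -19141.

-19141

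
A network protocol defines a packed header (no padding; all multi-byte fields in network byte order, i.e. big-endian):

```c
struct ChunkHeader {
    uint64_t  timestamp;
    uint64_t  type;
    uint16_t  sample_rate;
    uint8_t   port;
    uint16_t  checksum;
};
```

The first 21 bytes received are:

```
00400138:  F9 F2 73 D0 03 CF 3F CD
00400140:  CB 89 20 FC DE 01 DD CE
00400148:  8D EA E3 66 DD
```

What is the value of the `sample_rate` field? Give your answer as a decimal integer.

36330

`sample_rate` follows `timestamp` (8 B), `type` (8 B), so it starts at offset 8 + 8 = 16 and occupies 2 bytes.
Bytes at offsets 16..17: 8D EA.
Big-endian: lowest address holds the most-significant byte.
The bytes are already most-significant first: 0x8DEA.
0x8DEA = 36330.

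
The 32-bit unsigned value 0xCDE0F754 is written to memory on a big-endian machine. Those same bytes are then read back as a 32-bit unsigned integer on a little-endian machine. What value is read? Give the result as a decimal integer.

1425531085

Stored big-endian, the bytes at ascending addresses are CD E0 F7 54.
Read back as little-endian, the first byte is least significant, giving 0x54F7E0CD.
0x54F7E0CD = 1425531085.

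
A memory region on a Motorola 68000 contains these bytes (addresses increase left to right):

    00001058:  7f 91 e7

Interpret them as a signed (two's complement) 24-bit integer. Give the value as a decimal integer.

Big-endian stores the most-significant byte at the lowest address.
The bytes are already most-significant first: 0x7F91E7.
0x7F91E7 = 8360423.

8360423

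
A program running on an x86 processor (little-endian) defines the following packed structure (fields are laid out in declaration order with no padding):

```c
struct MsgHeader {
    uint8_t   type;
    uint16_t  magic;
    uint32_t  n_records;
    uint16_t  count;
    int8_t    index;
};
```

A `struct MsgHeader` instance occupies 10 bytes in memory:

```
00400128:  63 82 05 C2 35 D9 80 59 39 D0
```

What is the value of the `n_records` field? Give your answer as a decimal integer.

`n_records` follows `type` (1 B), `magic` (2 B), so it starts at offset 1 + 2 = 3 and occupies 4 bytes.
Bytes at offsets 3..6: C2 35 D9 80.
Little-endian stores the least-significant byte at the lowest address.
Reassemble most-significant byte first: 80 D9 35 C2 → 0x80D935C2.
0x80D935C2 = 2161718722.

2161718722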